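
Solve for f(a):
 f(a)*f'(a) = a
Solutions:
 f(a) = -sqrt(C1 + a^2)
 f(a) = sqrt(C1 + a^2)


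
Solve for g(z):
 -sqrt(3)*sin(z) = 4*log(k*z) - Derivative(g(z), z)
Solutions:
 g(z) = C1 + 4*z*log(k*z) - 4*z - sqrt(3)*cos(z)


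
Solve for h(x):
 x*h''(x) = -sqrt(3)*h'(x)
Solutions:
 h(x) = C1 + C2*x^(1 - sqrt(3))


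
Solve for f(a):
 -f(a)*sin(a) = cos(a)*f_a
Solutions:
 f(a) = C1*cos(a)


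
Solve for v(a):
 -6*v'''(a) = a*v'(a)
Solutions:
 v(a) = C1 + Integral(C2*airyai(-6^(2/3)*a/6) + C3*airybi(-6^(2/3)*a/6), a)


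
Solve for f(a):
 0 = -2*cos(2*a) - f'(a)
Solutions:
 f(a) = C1 - sin(2*a)


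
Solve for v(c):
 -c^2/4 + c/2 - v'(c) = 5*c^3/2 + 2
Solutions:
 v(c) = C1 - 5*c^4/8 - c^3/12 + c^2/4 - 2*c


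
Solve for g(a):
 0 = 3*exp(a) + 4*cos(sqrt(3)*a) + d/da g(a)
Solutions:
 g(a) = C1 - 3*exp(a) - 4*sqrt(3)*sin(sqrt(3)*a)/3


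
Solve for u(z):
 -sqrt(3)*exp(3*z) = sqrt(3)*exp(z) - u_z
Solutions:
 u(z) = C1 + sqrt(3)*exp(3*z)/3 + sqrt(3)*exp(z)


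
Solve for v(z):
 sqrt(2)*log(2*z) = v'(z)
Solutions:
 v(z) = C1 + sqrt(2)*z*log(z) - sqrt(2)*z + sqrt(2)*z*log(2)


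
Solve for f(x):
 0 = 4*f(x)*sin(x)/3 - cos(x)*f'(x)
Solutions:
 f(x) = C1/cos(x)^(4/3)


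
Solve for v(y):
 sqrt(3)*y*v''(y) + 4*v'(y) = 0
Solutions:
 v(y) = C1 + C2*y^(1 - 4*sqrt(3)/3)


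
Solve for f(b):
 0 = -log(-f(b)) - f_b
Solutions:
 -li(-f(b)) = C1 - b


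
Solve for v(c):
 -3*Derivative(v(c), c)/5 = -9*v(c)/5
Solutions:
 v(c) = C1*exp(3*c)


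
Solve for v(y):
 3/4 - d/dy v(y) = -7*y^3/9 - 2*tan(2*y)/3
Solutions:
 v(y) = C1 + 7*y^4/36 + 3*y/4 - log(cos(2*y))/3


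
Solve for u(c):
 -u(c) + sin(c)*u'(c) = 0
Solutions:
 u(c) = C1*sqrt(cos(c) - 1)/sqrt(cos(c) + 1)


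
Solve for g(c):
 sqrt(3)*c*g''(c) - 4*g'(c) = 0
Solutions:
 g(c) = C1 + C2*c^(1 + 4*sqrt(3)/3)


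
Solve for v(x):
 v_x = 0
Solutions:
 v(x) = C1


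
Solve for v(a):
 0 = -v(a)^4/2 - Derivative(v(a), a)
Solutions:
 v(a) = 2^(1/3)*(1/(C1 + 3*a))^(1/3)
 v(a) = 2^(1/3)*(-3^(2/3) - 3*3^(1/6)*I)*(1/(C1 + a))^(1/3)/6
 v(a) = 2^(1/3)*(-3^(2/3) + 3*3^(1/6)*I)*(1/(C1 + a))^(1/3)/6


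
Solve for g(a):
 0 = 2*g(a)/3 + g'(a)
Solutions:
 g(a) = C1*exp(-2*a/3)


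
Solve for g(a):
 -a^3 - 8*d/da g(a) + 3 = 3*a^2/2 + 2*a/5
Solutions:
 g(a) = C1 - a^4/32 - a^3/16 - a^2/40 + 3*a/8


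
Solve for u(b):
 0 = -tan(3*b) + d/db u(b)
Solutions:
 u(b) = C1 - log(cos(3*b))/3


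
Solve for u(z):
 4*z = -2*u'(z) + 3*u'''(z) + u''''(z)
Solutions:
 u(z) = C1 - z^2 + (C2 + C3*exp(-sqrt(3)*z) + C4*exp(sqrt(3)*z))*exp(-z)


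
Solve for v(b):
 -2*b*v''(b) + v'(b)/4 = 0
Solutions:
 v(b) = C1 + C2*b^(9/8)


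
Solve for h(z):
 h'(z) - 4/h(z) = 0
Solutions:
 h(z) = -sqrt(C1 + 8*z)
 h(z) = sqrt(C1 + 8*z)


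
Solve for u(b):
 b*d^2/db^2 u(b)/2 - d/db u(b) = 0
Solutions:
 u(b) = C1 + C2*b^3


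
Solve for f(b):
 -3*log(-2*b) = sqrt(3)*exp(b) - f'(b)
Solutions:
 f(b) = C1 + 3*b*log(-b) + 3*b*(-1 + log(2)) + sqrt(3)*exp(b)


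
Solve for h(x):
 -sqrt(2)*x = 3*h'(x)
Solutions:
 h(x) = C1 - sqrt(2)*x^2/6


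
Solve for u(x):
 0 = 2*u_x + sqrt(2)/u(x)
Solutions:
 u(x) = -sqrt(C1 - sqrt(2)*x)
 u(x) = sqrt(C1 - sqrt(2)*x)


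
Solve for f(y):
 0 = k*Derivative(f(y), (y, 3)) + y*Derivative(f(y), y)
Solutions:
 f(y) = C1 + Integral(C2*airyai(y*(-1/k)^(1/3)) + C3*airybi(y*(-1/k)^(1/3)), y)


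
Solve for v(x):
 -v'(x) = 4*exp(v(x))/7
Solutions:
 v(x) = log(1/(C1 + 4*x)) + log(7)


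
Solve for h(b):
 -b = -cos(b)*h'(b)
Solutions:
 h(b) = C1 + Integral(b/cos(b), b)


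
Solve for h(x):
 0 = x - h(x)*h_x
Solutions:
 h(x) = -sqrt(C1 + x^2)
 h(x) = sqrt(C1 + x^2)


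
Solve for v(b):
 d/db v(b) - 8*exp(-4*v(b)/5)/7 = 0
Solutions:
 v(b) = 5*log(-I*(C1 + 32*b/35)^(1/4))
 v(b) = 5*log(I*(C1 + 32*b/35)^(1/4))
 v(b) = 5*log(-(C1 + 32*b/35)^(1/4))
 v(b) = 5*log(C1 + 32*b/35)/4


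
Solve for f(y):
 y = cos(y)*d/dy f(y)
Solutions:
 f(y) = C1 + Integral(y/cos(y), y)


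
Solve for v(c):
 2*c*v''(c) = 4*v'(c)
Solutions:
 v(c) = C1 + C2*c^3


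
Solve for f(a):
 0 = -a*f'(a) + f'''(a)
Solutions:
 f(a) = C1 + Integral(C2*airyai(a) + C3*airybi(a), a)


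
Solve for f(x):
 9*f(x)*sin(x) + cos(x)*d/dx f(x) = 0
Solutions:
 f(x) = C1*cos(x)^9


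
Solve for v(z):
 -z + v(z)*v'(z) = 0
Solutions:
 v(z) = -sqrt(C1 + z^2)
 v(z) = sqrt(C1 + z^2)


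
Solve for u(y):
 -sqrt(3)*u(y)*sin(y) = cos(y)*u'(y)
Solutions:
 u(y) = C1*cos(y)^(sqrt(3))


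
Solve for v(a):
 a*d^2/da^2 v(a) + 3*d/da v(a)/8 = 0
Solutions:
 v(a) = C1 + C2*a^(5/8)


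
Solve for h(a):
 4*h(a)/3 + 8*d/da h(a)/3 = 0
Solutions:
 h(a) = C1*exp(-a/2)


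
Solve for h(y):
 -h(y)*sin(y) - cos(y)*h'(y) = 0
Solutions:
 h(y) = C1*cos(y)


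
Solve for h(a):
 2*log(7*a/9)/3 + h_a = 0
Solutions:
 h(a) = C1 - 2*a*log(a)/3 - 2*a*log(7)/3 + 2*a/3 + 4*a*log(3)/3


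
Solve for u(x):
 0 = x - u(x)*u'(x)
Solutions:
 u(x) = -sqrt(C1 + x^2)
 u(x) = sqrt(C1 + x^2)


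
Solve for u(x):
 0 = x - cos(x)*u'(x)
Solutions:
 u(x) = C1 + Integral(x/cos(x), x)


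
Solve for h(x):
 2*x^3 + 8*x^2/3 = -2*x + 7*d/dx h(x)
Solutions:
 h(x) = C1 + x^4/14 + 8*x^3/63 + x^2/7


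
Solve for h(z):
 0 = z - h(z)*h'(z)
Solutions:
 h(z) = -sqrt(C1 + z^2)
 h(z) = sqrt(C1 + z^2)


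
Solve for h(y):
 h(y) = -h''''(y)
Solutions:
 h(y) = (C1*sin(sqrt(2)*y/2) + C2*cos(sqrt(2)*y/2))*exp(-sqrt(2)*y/2) + (C3*sin(sqrt(2)*y/2) + C4*cos(sqrt(2)*y/2))*exp(sqrt(2)*y/2)


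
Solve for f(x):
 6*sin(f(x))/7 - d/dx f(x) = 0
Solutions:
 -6*x/7 + log(cos(f(x)) - 1)/2 - log(cos(f(x)) + 1)/2 = C1


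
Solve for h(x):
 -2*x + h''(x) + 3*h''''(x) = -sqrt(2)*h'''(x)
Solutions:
 h(x) = C1 + C2*x + x^3/3 - sqrt(2)*x^2 + (C3*sin(sqrt(10)*x/6) + C4*cos(sqrt(10)*x/6))*exp(-sqrt(2)*x/6)


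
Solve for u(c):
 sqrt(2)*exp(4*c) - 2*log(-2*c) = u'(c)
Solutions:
 u(c) = C1 - 2*c*log(-c) + 2*c*(1 - log(2)) + sqrt(2)*exp(4*c)/4


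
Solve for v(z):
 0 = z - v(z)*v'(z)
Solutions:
 v(z) = -sqrt(C1 + z^2)
 v(z) = sqrt(C1 + z^2)


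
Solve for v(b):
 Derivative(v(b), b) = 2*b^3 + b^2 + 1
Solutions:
 v(b) = C1 + b^4/2 + b^3/3 + b


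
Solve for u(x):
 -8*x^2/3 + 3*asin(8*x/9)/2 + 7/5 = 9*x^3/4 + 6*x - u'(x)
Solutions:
 u(x) = C1 + 9*x^4/16 + 8*x^3/9 + 3*x^2 - 3*x*asin(8*x/9)/2 - 7*x/5 - 3*sqrt(81 - 64*x^2)/16


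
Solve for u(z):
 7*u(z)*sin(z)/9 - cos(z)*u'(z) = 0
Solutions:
 u(z) = C1/cos(z)^(7/9)


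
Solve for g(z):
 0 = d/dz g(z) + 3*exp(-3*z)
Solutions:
 g(z) = C1 + exp(-3*z)


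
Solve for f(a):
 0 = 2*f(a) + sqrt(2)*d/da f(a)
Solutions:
 f(a) = C1*exp(-sqrt(2)*a)


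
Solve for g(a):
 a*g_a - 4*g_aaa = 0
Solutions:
 g(a) = C1 + Integral(C2*airyai(2^(1/3)*a/2) + C3*airybi(2^(1/3)*a/2), a)


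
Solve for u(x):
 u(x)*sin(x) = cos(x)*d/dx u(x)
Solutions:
 u(x) = C1/cos(x)


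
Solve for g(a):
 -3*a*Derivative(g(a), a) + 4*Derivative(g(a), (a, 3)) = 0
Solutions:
 g(a) = C1 + Integral(C2*airyai(6^(1/3)*a/2) + C3*airybi(6^(1/3)*a/2), a)


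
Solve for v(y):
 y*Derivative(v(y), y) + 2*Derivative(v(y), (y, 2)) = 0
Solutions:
 v(y) = C1 + C2*erf(y/2)


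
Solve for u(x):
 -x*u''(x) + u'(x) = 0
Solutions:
 u(x) = C1 + C2*x^2


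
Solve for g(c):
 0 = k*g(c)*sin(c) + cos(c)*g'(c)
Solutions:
 g(c) = C1*exp(k*log(cos(c)))


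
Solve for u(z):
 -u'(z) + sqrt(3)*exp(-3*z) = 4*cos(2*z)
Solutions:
 u(z) = C1 - 2*sin(2*z) - sqrt(3)*exp(-3*z)/3


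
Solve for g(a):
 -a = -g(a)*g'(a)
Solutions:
 g(a) = -sqrt(C1 + a^2)
 g(a) = sqrt(C1 + a^2)


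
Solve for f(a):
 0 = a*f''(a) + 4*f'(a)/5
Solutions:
 f(a) = C1 + C2*a^(1/5)


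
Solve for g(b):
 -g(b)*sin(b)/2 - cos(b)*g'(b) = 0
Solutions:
 g(b) = C1*sqrt(cos(b))


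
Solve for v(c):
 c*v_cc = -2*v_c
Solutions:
 v(c) = C1 + C2/c


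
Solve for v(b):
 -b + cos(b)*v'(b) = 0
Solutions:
 v(b) = C1 + Integral(b/cos(b), b)


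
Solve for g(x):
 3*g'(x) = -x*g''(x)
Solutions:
 g(x) = C1 + C2/x^2


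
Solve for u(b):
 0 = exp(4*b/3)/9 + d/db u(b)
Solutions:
 u(b) = C1 - exp(4*b/3)/12


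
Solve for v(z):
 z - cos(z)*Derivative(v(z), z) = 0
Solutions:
 v(z) = C1 + Integral(z/cos(z), z)


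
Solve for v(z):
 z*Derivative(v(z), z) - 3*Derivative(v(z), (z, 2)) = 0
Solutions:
 v(z) = C1 + C2*erfi(sqrt(6)*z/6)


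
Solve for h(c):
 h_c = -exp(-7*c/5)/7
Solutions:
 h(c) = C1 + 5*exp(-7*c/5)/49


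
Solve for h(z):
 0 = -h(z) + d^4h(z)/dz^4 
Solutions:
 h(z) = C1*exp(-z) + C2*exp(z) + C3*sin(z) + C4*cos(z)


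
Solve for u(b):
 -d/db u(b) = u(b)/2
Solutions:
 u(b) = C1*exp(-b/2)


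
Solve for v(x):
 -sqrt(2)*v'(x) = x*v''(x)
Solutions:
 v(x) = C1 + C2*x^(1 - sqrt(2))


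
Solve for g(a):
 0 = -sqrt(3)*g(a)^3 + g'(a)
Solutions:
 g(a) = -sqrt(2)*sqrt(-1/(C1 + sqrt(3)*a))/2
 g(a) = sqrt(2)*sqrt(-1/(C1 + sqrt(3)*a))/2


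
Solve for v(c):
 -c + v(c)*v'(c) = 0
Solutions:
 v(c) = -sqrt(C1 + c^2)
 v(c) = sqrt(C1 + c^2)


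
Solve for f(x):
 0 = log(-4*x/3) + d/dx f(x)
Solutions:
 f(x) = C1 - x*log(-x) + x*(-2*log(2) + 1 + log(3))


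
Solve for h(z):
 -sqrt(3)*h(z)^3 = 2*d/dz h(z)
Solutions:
 h(z) = -sqrt(-1/(C1 - sqrt(3)*z))
 h(z) = sqrt(-1/(C1 - sqrt(3)*z))


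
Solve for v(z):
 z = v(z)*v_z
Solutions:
 v(z) = -sqrt(C1 + z^2)
 v(z) = sqrt(C1 + z^2)


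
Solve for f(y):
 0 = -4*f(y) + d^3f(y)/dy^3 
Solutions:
 f(y) = C3*exp(2^(2/3)*y) + (C1*sin(2^(2/3)*sqrt(3)*y/2) + C2*cos(2^(2/3)*sqrt(3)*y/2))*exp(-2^(2/3)*y/2)


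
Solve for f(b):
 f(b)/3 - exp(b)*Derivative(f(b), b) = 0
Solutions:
 f(b) = C1*exp(-exp(-b)/3)


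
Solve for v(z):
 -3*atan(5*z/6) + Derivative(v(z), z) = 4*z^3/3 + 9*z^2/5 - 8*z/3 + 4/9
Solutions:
 v(z) = C1 + z^4/3 + 3*z^3/5 - 4*z^2/3 + 3*z*atan(5*z/6) + 4*z/9 - 9*log(25*z^2 + 36)/5


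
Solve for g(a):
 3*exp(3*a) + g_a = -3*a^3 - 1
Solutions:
 g(a) = C1 - 3*a^4/4 - a - exp(3*a)


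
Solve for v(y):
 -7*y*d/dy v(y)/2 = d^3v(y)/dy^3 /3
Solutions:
 v(y) = C1 + Integral(C2*airyai(-2^(2/3)*21^(1/3)*y/2) + C3*airybi(-2^(2/3)*21^(1/3)*y/2), y)


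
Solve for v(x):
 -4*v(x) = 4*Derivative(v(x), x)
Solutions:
 v(x) = C1*exp(-x)


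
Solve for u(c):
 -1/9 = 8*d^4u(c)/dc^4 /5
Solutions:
 u(c) = C1 + C2*c + C3*c^2 + C4*c^3 - 5*c^4/1728


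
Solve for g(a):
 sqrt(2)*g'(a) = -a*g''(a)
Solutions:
 g(a) = C1 + C2*a^(1 - sqrt(2))


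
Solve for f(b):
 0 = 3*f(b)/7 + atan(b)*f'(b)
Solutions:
 f(b) = C1*exp(-3*Integral(1/atan(b), b)/7)


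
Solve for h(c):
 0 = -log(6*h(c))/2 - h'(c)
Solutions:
 2*Integral(1/(log(_y) + log(6)), (_y, h(c))) = C1 - c


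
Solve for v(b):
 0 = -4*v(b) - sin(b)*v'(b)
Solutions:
 v(b) = C1*(cos(b)^2 + 2*cos(b) + 1)/(cos(b)^2 - 2*cos(b) + 1)


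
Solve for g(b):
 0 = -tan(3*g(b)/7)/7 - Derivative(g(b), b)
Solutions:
 g(b) = -7*asin(C1*exp(-3*b/49))/3 + 7*pi/3
 g(b) = 7*asin(C1*exp(-3*b/49))/3


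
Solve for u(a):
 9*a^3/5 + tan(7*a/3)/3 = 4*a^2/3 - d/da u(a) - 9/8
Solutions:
 u(a) = C1 - 9*a^4/20 + 4*a^3/9 - 9*a/8 + log(cos(7*a/3))/7


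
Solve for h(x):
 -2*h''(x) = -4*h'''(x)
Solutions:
 h(x) = C1 + C2*x + C3*exp(x/2)


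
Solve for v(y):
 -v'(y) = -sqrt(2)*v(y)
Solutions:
 v(y) = C1*exp(sqrt(2)*y)


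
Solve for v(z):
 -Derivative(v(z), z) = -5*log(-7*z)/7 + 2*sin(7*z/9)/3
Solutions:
 v(z) = C1 + 5*z*log(-z)/7 - 5*z/7 + 5*z*log(7)/7 + 6*cos(7*z/9)/7


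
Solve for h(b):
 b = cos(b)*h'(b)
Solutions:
 h(b) = C1 + Integral(b/cos(b), b)


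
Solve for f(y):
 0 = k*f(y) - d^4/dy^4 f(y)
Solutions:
 f(y) = C1*exp(-k^(1/4)*y) + C2*exp(k^(1/4)*y) + C3*exp(-I*k^(1/4)*y) + C4*exp(I*k^(1/4)*y)


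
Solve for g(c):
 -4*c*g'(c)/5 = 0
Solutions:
 g(c) = C1


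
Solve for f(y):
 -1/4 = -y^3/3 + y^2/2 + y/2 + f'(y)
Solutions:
 f(y) = C1 + y^4/12 - y^3/6 - y^2/4 - y/4


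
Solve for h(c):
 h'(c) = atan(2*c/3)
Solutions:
 h(c) = C1 + c*atan(2*c/3) - 3*log(4*c^2 + 9)/4


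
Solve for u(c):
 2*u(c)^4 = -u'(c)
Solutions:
 u(c) = (-3^(2/3) - 3*3^(1/6)*I)*(1/(C1 + 2*c))^(1/3)/6
 u(c) = (-3^(2/3) + 3*3^(1/6)*I)*(1/(C1 + 2*c))^(1/3)/6
 u(c) = (1/(C1 + 6*c))^(1/3)


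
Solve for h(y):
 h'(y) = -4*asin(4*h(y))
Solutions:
 Integral(1/asin(4*_y), (_y, h(y))) = C1 - 4*y


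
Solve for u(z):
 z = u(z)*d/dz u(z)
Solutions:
 u(z) = -sqrt(C1 + z^2)
 u(z) = sqrt(C1 + z^2)


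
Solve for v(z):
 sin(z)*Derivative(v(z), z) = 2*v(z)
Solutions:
 v(z) = C1*(cos(z) - 1)/(cos(z) + 1)


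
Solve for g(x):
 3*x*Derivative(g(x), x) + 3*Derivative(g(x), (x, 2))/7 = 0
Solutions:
 g(x) = C1 + C2*erf(sqrt(14)*x/2)


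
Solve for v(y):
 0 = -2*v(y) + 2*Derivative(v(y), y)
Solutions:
 v(y) = C1*exp(y)


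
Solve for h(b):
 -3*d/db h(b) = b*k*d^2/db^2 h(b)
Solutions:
 h(b) = C1 + b^(((re(k) - 3)*re(k) + im(k)^2)/(re(k)^2 + im(k)^2))*(C2*sin(3*log(b)*Abs(im(k))/(re(k)^2 + im(k)^2)) + C3*cos(3*log(b)*im(k)/(re(k)^2 + im(k)^2)))


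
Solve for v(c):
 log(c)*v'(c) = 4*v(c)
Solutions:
 v(c) = C1*exp(4*li(c))


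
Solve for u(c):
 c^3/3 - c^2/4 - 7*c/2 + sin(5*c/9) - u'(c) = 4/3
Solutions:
 u(c) = C1 + c^4/12 - c^3/12 - 7*c^2/4 - 4*c/3 - 9*cos(5*c/9)/5


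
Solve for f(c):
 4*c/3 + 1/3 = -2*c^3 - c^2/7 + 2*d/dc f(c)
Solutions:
 f(c) = C1 + c^4/4 + c^3/42 + c^2/3 + c/6


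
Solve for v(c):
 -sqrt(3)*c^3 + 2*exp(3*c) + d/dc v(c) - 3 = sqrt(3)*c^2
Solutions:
 v(c) = C1 + sqrt(3)*c^4/4 + sqrt(3)*c^3/3 + 3*c - 2*exp(3*c)/3


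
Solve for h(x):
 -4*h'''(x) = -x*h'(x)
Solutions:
 h(x) = C1 + Integral(C2*airyai(2^(1/3)*x/2) + C3*airybi(2^(1/3)*x/2), x)


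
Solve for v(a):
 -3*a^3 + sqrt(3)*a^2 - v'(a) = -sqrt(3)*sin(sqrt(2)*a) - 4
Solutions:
 v(a) = C1 - 3*a^4/4 + sqrt(3)*a^3/3 + 4*a - sqrt(6)*cos(sqrt(2)*a)/2


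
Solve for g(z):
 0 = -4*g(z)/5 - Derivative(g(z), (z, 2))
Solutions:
 g(z) = C1*sin(2*sqrt(5)*z/5) + C2*cos(2*sqrt(5)*z/5)


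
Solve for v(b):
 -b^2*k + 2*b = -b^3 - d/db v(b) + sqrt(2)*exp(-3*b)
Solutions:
 v(b) = C1 - b^4/4 + b^3*k/3 - b^2 - sqrt(2)*exp(-3*b)/3


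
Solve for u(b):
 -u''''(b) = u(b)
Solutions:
 u(b) = (C1*sin(sqrt(2)*b/2) + C2*cos(sqrt(2)*b/2))*exp(-sqrt(2)*b/2) + (C3*sin(sqrt(2)*b/2) + C4*cos(sqrt(2)*b/2))*exp(sqrt(2)*b/2)


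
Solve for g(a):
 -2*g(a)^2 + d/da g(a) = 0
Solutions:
 g(a) = -1/(C1 + 2*a)


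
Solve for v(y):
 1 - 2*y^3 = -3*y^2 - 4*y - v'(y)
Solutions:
 v(y) = C1 + y^4/2 - y^3 - 2*y^2 - y


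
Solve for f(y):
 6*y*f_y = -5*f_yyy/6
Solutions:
 f(y) = C1 + Integral(C2*airyai(-30^(2/3)*y/5) + C3*airybi(-30^(2/3)*y/5), y)


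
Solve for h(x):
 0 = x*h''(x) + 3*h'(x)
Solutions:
 h(x) = C1 + C2/x^2


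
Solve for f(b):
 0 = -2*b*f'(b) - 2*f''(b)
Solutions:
 f(b) = C1 + C2*erf(sqrt(2)*b/2)


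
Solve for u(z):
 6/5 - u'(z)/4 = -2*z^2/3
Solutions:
 u(z) = C1 + 8*z^3/9 + 24*z/5


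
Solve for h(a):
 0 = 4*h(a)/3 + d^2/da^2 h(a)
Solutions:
 h(a) = C1*sin(2*sqrt(3)*a/3) + C2*cos(2*sqrt(3)*a/3)


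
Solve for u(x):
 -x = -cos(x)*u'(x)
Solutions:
 u(x) = C1 + Integral(x/cos(x), x)


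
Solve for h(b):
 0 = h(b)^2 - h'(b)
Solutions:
 h(b) = -1/(C1 + b)


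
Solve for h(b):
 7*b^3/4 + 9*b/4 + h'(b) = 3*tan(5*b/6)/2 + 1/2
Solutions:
 h(b) = C1 - 7*b^4/16 - 9*b^2/8 + b/2 - 9*log(cos(5*b/6))/5


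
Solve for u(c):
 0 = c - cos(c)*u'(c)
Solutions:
 u(c) = C1 + Integral(c/cos(c), c)


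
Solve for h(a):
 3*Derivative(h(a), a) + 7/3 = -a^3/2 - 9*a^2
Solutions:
 h(a) = C1 - a^4/24 - a^3 - 7*a/9


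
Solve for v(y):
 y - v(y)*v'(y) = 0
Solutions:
 v(y) = -sqrt(C1 + y^2)
 v(y) = sqrt(C1 + y^2)


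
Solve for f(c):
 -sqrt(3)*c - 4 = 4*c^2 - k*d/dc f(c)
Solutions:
 f(c) = C1 + 4*c^3/(3*k) + sqrt(3)*c^2/(2*k) + 4*c/k


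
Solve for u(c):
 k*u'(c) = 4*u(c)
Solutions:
 u(c) = C1*exp(4*c/k)


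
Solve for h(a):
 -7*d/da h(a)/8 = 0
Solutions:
 h(a) = C1


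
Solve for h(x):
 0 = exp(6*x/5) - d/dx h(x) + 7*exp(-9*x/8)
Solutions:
 h(x) = C1 + 5*exp(6*x/5)/6 - 56*exp(-9*x/8)/9


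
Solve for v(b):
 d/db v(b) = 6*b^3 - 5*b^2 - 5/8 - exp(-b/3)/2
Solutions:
 v(b) = C1 + 3*b^4/2 - 5*b^3/3 - 5*b/8 + 3*exp(-b/3)/2


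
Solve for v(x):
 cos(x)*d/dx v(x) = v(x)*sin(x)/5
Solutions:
 v(x) = C1/cos(x)^(1/5)


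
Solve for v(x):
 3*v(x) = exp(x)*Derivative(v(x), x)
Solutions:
 v(x) = C1*exp(-3*exp(-x))


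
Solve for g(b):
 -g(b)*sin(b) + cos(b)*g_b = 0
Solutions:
 g(b) = C1/cos(b)


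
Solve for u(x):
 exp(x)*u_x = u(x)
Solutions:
 u(x) = C1*exp(-exp(-x))


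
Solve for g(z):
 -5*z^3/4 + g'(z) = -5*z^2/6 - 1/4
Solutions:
 g(z) = C1 + 5*z^4/16 - 5*z^3/18 - z/4


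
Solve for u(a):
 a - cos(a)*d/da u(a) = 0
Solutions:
 u(a) = C1 + Integral(a/cos(a), a)


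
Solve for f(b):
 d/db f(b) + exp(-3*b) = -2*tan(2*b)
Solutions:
 f(b) = C1 - log(tan(2*b)^2 + 1)/2 + exp(-3*b)/3


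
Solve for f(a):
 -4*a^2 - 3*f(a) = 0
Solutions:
 f(a) = -4*a^2/3


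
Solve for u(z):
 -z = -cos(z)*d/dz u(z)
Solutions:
 u(z) = C1 + Integral(z/cos(z), z)


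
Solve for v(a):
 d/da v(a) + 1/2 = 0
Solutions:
 v(a) = C1 - a/2


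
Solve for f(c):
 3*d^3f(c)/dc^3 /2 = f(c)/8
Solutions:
 f(c) = C3*exp(18^(1/3)*c/6) + (C1*sin(2^(1/3)*3^(1/6)*c/4) + C2*cos(2^(1/3)*3^(1/6)*c/4))*exp(-18^(1/3)*c/12)


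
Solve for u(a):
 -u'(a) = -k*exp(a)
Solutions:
 u(a) = C1 + k*exp(a)


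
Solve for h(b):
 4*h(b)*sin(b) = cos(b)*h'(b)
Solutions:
 h(b) = C1/cos(b)^4


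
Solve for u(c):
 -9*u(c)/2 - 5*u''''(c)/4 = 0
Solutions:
 u(c) = (C1*sin(10^(3/4)*sqrt(3)*c/10) + C2*cos(10^(3/4)*sqrt(3)*c/10))*exp(-10^(3/4)*sqrt(3)*c/10) + (C3*sin(10^(3/4)*sqrt(3)*c/10) + C4*cos(10^(3/4)*sqrt(3)*c/10))*exp(10^(3/4)*sqrt(3)*c/10)


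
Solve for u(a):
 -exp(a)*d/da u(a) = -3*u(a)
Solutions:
 u(a) = C1*exp(-3*exp(-a))


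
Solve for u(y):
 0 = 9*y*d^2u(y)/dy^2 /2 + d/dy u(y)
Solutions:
 u(y) = C1 + C2*y^(7/9)


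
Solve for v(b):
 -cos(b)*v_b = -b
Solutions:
 v(b) = C1 + Integral(b/cos(b), b)


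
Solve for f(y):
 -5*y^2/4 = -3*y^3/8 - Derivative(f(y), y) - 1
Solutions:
 f(y) = C1 - 3*y^4/32 + 5*y^3/12 - y


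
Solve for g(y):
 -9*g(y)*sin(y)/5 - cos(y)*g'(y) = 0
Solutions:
 g(y) = C1*cos(y)^(9/5)


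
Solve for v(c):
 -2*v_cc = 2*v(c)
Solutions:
 v(c) = C1*sin(c) + C2*cos(c)


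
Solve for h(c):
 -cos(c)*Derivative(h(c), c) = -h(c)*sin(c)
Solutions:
 h(c) = C1/cos(c)


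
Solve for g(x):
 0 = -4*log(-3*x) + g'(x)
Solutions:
 g(x) = C1 + 4*x*log(-x) + 4*x*(-1 + log(3))


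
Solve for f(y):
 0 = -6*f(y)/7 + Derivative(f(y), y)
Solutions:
 f(y) = C1*exp(6*y/7)


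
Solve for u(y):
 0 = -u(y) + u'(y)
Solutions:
 u(y) = C1*exp(y)


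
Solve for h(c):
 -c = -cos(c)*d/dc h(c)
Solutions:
 h(c) = C1 + Integral(c/cos(c), c)


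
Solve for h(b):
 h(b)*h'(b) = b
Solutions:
 h(b) = -sqrt(C1 + b^2)
 h(b) = sqrt(C1 + b^2)


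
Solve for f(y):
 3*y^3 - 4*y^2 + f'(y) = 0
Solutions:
 f(y) = C1 - 3*y^4/4 + 4*y^3/3


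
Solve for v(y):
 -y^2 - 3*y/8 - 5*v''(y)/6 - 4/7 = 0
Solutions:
 v(y) = C1 + C2*y - y^4/10 - 3*y^3/40 - 12*y^2/35


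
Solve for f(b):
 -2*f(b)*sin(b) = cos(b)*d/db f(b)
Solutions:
 f(b) = C1*cos(b)^2


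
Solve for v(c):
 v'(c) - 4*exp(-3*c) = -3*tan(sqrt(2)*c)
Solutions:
 v(c) = C1 - 3*sqrt(2)*log(tan(sqrt(2)*c)^2 + 1)/4 - 4*exp(-3*c)/3


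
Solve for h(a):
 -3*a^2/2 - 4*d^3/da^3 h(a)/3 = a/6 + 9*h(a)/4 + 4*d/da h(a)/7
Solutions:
 h(a) = C1*exp(-14^(1/3)*a*(-(1323 + sqrt(1757497))^(1/3) + 8*14^(1/3)/(1323 + sqrt(1757497))^(1/3))/56)*sin(14^(1/3)*sqrt(3)*a*(8*14^(1/3)/(1323 + sqrt(1757497))^(1/3) + (1323 + sqrt(1757497))^(1/3))/56) + C2*exp(-14^(1/3)*a*(-(1323 + sqrt(1757497))^(1/3) + 8*14^(1/3)/(1323 + sqrt(1757497))^(1/3))/56)*cos(14^(1/3)*sqrt(3)*a*(8*14^(1/3)/(1323 + sqrt(1757497))^(1/3) + (1323 + sqrt(1757497))^(1/3))/56) + C3*exp(14^(1/3)*a*(-(1323 + sqrt(1757497))^(1/3) + 8*14^(1/3)/(1323 + sqrt(1757497))^(1/3))/28) - 2*a^2/3 + 50*a/189 - 800/11907


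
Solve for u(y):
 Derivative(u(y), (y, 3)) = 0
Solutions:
 u(y) = C1 + C2*y + C3*y^2


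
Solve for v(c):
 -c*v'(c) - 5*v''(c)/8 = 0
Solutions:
 v(c) = C1 + C2*erf(2*sqrt(5)*c/5)


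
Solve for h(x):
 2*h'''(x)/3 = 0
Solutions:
 h(x) = C1 + C2*x + C3*x^2


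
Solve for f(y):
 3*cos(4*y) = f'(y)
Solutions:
 f(y) = C1 + 3*sin(4*y)/4


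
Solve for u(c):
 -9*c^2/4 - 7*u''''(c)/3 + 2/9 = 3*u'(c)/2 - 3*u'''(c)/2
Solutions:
 u(c) = C1 + C2*exp(c*(3*3^(1/3)/(14*sqrt(46) + 95)^(1/3) + 6 + 3^(2/3)*(14*sqrt(46) + 95)^(1/3))/28)*sin(3*3^(1/6)*c*(-(14*sqrt(46) + 95)^(1/3) + 3^(2/3)/(14*sqrt(46) + 95)^(1/3))/28) + C3*exp(c*(3*3^(1/3)/(14*sqrt(46) + 95)^(1/3) + 6 + 3^(2/3)*(14*sqrt(46) + 95)^(1/3))/28)*cos(3*3^(1/6)*c*(-(14*sqrt(46) + 95)^(1/3) + 3^(2/3)/(14*sqrt(46) + 95)^(1/3))/28) + C4*exp(c*(-3^(2/3)*(14*sqrt(46) + 95)^(1/3) - 3*3^(1/3)/(14*sqrt(46) + 95)^(1/3) + 3)/14) - c^3/2 - 77*c/27


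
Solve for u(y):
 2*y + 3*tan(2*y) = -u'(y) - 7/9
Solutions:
 u(y) = C1 - y^2 - 7*y/9 + 3*log(cos(2*y))/2


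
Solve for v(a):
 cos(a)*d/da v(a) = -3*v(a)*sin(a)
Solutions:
 v(a) = C1*cos(a)^3


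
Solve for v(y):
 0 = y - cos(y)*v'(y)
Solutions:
 v(y) = C1 + Integral(y/cos(y), y)


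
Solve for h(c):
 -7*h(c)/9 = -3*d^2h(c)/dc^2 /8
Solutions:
 h(c) = C1*exp(-2*sqrt(42)*c/9) + C2*exp(2*sqrt(42)*c/9)


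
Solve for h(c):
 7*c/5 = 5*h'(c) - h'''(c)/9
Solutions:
 h(c) = C1 + C2*exp(-3*sqrt(5)*c) + C3*exp(3*sqrt(5)*c) + 7*c^2/50


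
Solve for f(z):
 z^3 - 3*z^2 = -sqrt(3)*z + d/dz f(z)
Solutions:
 f(z) = C1 + z^4/4 - z^3 + sqrt(3)*z^2/2


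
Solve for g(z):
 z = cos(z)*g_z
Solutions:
 g(z) = C1 + Integral(z/cos(z), z)


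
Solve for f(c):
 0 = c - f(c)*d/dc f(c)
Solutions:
 f(c) = -sqrt(C1 + c^2)
 f(c) = sqrt(C1 + c^2)


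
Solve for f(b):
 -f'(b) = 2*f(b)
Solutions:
 f(b) = C1*exp(-2*b)


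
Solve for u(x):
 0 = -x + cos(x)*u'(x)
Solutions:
 u(x) = C1 + Integral(x/cos(x), x)


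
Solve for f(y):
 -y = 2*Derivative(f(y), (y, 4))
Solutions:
 f(y) = C1 + C2*y + C3*y^2 + C4*y^3 - y^5/240


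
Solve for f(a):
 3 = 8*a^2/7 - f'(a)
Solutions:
 f(a) = C1 + 8*a^3/21 - 3*a


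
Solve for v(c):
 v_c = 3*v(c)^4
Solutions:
 v(c) = (-1/(C1 + 9*c))^(1/3)
 v(c) = (-1/(C1 + 3*c))^(1/3)*(-3^(2/3) - 3*3^(1/6)*I)/6
 v(c) = (-1/(C1 + 3*c))^(1/3)*(-3^(2/3) + 3*3^(1/6)*I)/6


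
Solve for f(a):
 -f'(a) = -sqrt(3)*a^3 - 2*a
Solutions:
 f(a) = C1 + sqrt(3)*a^4/4 + a^2


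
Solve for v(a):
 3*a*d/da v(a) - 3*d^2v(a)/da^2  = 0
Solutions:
 v(a) = C1 + C2*erfi(sqrt(2)*a/2)


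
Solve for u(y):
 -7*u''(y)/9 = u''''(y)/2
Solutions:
 u(y) = C1 + C2*y + C3*sin(sqrt(14)*y/3) + C4*cos(sqrt(14)*y/3)


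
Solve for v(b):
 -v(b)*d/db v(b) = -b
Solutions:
 v(b) = -sqrt(C1 + b^2)
 v(b) = sqrt(C1 + b^2)


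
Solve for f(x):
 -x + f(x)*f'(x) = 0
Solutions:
 f(x) = -sqrt(C1 + x^2)
 f(x) = sqrt(C1 + x^2)


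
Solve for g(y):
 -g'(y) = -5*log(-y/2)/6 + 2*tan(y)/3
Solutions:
 g(y) = C1 + 5*y*log(-y)/6 - 5*y/6 - 5*y*log(2)/6 + 2*log(cos(y))/3


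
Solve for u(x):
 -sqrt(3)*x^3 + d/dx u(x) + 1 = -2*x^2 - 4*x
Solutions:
 u(x) = C1 + sqrt(3)*x^4/4 - 2*x^3/3 - 2*x^2 - x


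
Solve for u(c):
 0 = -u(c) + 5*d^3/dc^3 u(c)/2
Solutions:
 u(c) = C3*exp(2^(1/3)*5^(2/3)*c/5) + (C1*sin(2^(1/3)*sqrt(3)*5^(2/3)*c/10) + C2*cos(2^(1/3)*sqrt(3)*5^(2/3)*c/10))*exp(-2^(1/3)*5^(2/3)*c/10)


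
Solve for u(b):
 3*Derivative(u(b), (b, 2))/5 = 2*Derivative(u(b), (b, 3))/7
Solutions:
 u(b) = C1 + C2*b + C3*exp(21*b/10)


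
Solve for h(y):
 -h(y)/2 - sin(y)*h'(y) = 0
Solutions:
 h(y) = C1*(cos(y) + 1)^(1/4)/(cos(y) - 1)^(1/4)


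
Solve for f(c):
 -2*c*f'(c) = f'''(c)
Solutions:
 f(c) = C1 + Integral(C2*airyai(-2^(1/3)*c) + C3*airybi(-2^(1/3)*c), c)


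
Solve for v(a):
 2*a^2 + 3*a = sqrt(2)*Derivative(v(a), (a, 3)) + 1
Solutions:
 v(a) = C1 + C2*a + C3*a^2 + sqrt(2)*a^5/60 + sqrt(2)*a^4/16 - sqrt(2)*a^3/12


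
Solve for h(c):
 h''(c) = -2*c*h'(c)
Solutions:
 h(c) = C1 + C2*erf(c)


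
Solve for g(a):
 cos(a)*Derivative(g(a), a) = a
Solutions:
 g(a) = C1 + Integral(a/cos(a), a)


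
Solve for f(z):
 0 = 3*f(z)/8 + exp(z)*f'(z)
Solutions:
 f(z) = C1*exp(3*exp(-z)/8)


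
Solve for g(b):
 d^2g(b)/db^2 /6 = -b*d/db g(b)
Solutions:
 g(b) = C1 + C2*erf(sqrt(3)*b)


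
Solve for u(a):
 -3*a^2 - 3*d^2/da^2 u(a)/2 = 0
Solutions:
 u(a) = C1 + C2*a - a^4/6


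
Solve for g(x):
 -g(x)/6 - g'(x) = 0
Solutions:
 g(x) = C1*exp(-x/6)


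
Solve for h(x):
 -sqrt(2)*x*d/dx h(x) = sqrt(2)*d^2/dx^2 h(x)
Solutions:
 h(x) = C1 + C2*erf(sqrt(2)*x/2)


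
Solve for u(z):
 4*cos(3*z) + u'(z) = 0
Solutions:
 u(z) = C1 - 4*sin(3*z)/3


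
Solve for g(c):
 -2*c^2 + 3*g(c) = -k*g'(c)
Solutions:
 g(c) = C1*exp(-3*c/k) + 2*c^2/3 - 4*c*k/9 + 4*k^2/27


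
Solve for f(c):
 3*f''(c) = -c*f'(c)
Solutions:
 f(c) = C1 + C2*erf(sqrt(6)*c/6)


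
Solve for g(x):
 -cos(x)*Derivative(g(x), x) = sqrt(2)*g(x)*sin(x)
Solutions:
 g(x) = C1*cos(x)^(sqrt(2))


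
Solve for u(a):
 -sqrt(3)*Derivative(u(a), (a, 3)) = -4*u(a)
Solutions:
 u(a) = C3*exp(2^(2/3)*3^(5/6)*a/3) + (C1*sin(2^(2/3)*3^(1/3)*a/2) + C2*cos(2^(2/3)*3^(1/3)*a/2))*exp(-2^(2/3)*3^(5/6)*a/6)


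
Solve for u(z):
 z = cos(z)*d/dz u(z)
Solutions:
 u(z) = C1 + Integral(z/cos(z), z)


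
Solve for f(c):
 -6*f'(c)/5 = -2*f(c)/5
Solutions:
 f(c) = C1*exp(c/3)


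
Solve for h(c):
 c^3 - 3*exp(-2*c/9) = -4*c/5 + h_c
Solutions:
 h(c) = C1 + c^4/4 + 2*c^2/5 + 27*exp(-2*c/9)/2


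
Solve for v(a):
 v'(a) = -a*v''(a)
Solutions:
 v(a) = C1 + C2*log(a)


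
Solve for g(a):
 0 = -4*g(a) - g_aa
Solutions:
 g(a) = C1*sin(2*a) + C2*cos(2*a)


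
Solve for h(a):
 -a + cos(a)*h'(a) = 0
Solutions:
 h(a) = C1 + Integral(a/cos(a), a)


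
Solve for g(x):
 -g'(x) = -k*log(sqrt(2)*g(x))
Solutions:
 Integral(1/(2*log(_y) + log(2)), (_y, g(x))) = C1 + k*x/2


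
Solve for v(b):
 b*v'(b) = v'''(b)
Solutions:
 v(b) = C1 + Integral(C2*airyai(b) + C3*airybi(b), b)


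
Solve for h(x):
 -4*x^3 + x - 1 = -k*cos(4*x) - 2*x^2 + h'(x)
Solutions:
 h(x) = C1 + k*sin(4*x)/4 - x^4 + 2*x^3/3 + x^2/2 - x


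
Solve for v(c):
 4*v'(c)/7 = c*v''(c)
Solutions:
 v(c) = C1 + C2*c^(11/7)


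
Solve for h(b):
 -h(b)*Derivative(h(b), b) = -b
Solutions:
 h(b) = -sqrt(C1 + b^2)
 h(b) = sqrt(C1 + b^2)


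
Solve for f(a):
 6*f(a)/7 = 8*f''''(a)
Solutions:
 f(a) = C1*exp(-sqrt(2)*3^(1/4)*7^(3/4)*a/14) + C2*exp(sqrt(2)*3^(1/4)*7^(3/4)*a/14) + C3*sin(sqrt(2)*3^(1/4)*7^(3/4)*a/14) + C4*cos(sqrt(2)*3^(1/4)*7^(3/4)*a/14)


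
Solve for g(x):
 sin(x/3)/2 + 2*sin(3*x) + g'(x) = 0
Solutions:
 g(x) = C1 + 3*cos(x/3)/2 + 2*cos(3*x)/3


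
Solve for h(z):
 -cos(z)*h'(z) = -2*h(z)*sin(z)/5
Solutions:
 h(z) = C1/cos(z)^(2/5)


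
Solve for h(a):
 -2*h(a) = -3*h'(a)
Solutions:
 h(a) = C1*exp(2*a/3)


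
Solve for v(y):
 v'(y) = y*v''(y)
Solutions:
 v(y) = C1 + C2*y^2


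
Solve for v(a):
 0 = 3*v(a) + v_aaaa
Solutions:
 v(a) = (C1*sin(sqrt(2)*3^(1/4)*a/2) + C2*cos(sqrt(2)*3^(1/4)*a/2))*exp(-sqrt(2)*3^(1/4)*a/2) + (C3*sin(sqrt(2)*3^(1/4)*a/2) + C4*cos(sqrt(2)*3^(1/4)*a/2))*exp(sqrt(2)*3^(1/4)*a/2)


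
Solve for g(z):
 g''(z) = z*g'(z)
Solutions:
 g(z) = C1 + C2*erfi(sqrt(2)*z/2)


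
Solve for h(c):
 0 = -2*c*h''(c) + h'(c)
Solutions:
 h(c) = C1 + C2*c^(3/2)


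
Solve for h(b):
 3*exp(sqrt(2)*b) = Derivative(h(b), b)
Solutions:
 h(b) = C1 + 3*sqrt(2)*exp(sqrt(2)*b)/2


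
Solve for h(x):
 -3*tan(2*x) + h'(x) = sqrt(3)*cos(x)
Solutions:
 h(x) = C1 - 3*log(cos(2*x))/2 + sqrt(3)*sin(x)


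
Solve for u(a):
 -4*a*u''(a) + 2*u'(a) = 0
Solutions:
 u(a) = C1 + C2*a^(3/2)


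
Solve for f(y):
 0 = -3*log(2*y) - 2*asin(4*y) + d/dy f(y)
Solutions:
 f(y) = C1 + 3*y*log(y) + 2*y*asin(4*y) - 3*y + 3*y*log(2) + sqrt(1 - 16*y^2)/2


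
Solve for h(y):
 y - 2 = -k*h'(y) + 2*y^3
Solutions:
 h(y) = C1 + y^4/(2*k) - y^2/(2*k) + 2*y/k


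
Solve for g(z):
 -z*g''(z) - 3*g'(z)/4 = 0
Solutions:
 g(z) = C1 + C2*z^(1/4)


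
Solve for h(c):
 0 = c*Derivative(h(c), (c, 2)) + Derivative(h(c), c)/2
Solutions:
 h(c) = C1 + C2*sqrt(c)


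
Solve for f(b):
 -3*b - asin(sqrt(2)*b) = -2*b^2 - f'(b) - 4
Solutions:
 f(b) = C1 - 2*b^3/3 + 3*b^2/2 + b*asin(sqrt(2)*b) - 4*b + sqrt(2)*sqrt(1 - 2*b^2)/2


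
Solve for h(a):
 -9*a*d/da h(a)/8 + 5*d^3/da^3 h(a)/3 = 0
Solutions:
 h(a) = C1 + Integral(C2*airyai(3*5^(2/3)*a/10) + C3*airybi(3*5^(2/3)*a/10), a)


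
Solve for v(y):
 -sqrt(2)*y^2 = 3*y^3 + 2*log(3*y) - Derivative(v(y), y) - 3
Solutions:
 v(y) = C1 + 3*y^4/4 + sqrt(2)*y^3/3 + 2*y*log(y) - 5*y + y*log(9)


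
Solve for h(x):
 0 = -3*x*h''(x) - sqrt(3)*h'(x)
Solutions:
 h(x) = C1 + C2*x^(1 - sqrt(3)/3)


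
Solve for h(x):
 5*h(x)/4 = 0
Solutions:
 h(x) = 0


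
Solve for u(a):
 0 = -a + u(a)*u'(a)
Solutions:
 u(a) = -sqrt(C1 + a^2)
 u(a) = sqrt(C1 + a^2)


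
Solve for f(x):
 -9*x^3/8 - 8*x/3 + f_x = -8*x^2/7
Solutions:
 f(x) = C1 + 9*x^4/32 - 8*x^3/21 + 4*x^2/3


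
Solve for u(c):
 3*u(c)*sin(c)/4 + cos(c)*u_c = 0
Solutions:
 u(c) = C1*cos(c)^(3/4)


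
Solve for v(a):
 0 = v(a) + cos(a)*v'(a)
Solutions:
 v(a) = C1*sqrt(sin(a) - 1)/sqrt(sin(a) + 1)


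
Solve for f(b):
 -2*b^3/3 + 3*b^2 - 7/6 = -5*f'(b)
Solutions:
 f(b) = C1 + b^4/30 - b^3/5 + 7*b/30


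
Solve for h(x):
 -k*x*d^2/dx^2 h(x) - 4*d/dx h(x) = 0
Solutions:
 h(x) = C1 + x^(((re(k) - 4)*re(k) + im(k)^2)/(re(k)^2 + im(k)^2))*(C2*sin(4*log(x)*Abs(im(k))/(re(k)^2 + im(k)^2)) + C3*cos(4*log(x)*im(k)/(re(k)^2 + im(k)^2)))


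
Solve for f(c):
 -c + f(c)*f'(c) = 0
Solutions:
 f(c) = -sqrt(C1 + c^2)
 f(c) = sqrt(C1 + c^2)


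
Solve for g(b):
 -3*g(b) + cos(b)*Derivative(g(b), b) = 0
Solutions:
 g(b) = C1*(sin(b) + 1)^(3/2)/(sin(b) - 1)^(3/2)


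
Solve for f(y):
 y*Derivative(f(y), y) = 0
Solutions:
 f(y) = C1


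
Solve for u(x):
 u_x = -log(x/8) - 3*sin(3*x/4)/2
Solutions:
 u(x) = C1 - x*log(x) + x + 3*x*log(2) + 2*cos(3*x/4)


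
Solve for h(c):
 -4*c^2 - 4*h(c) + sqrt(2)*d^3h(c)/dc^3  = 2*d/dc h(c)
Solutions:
 h(c) = C1*exp(-c*(2^(1/3)/(sqrt(1 - sqrt(2)/27) + 1)^(1/3) + 3*2^(1/6)*(sqrt(1 - sqrt(2)/27) + 1)^(1/3))/6)*sin(c*(-sqrt(6)/(sqrt(2 - 2*sqrt(2)/27) + sqrt(2))^(1/3) + 3*sqrt(3)*(sqrt(2 - 2*sqrt(2)/27) + sqrt(2))^(1/3))/6) + C2*exp(-c*(2^(1/3)/(sqrt(1 - sqrt(2)/27) + 1)^(1/3) + 3*2^(1/6)*(sqrt(1 - sqrt(2)/27) + 1)^(1/3))/6)*cos(c*(-sqrt(6)/(sqrt(2 - 2*sqrt(2)/27) + sqrt(2))^(1/3) + 3*sqrt(3)*(sqrt(2 - 2*sqrt(2)/27) + sqrt(2))^(1/3))/6) + C3*exp(c*(2^(1/3)/(3*(sqrt(1 - sqrt(2)/27) + 1)^(1/3)) + 2^(1/6)*(sqrt(1 - sqrt(2)/27) + 1)^(1/3))) - c^2 + c - 1/2


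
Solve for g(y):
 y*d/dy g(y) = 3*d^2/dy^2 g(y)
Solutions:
 g(y) = C1 + C2*erfi(sqrt(6)*y/6)


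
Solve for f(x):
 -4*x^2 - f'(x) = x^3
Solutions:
 f(x) = C1 - x^4/4 - 4*x^3/3


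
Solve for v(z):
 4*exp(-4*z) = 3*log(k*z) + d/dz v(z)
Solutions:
 v(z) = C1 - 3*z*log(k*z) + 3*z - exp(-4*z)


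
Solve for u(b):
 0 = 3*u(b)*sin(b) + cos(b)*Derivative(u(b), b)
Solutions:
 u(b) = C1*cos(b)^3


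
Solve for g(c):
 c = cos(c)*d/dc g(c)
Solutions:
 g(c) = C1 + Integral(c/cos(c), c)


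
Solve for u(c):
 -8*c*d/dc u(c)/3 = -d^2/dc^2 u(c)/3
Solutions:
 u(c) = C1 + C2*erfi(2*c)


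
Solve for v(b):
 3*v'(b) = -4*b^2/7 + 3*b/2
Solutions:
 v(b) = C1 - 4*b^3/63 + b^2/4


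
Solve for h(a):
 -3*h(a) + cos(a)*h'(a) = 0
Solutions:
 h(a) = C1*(sin(a) + 1)^(3/2)/(sin(a) - 1)^(3/2)


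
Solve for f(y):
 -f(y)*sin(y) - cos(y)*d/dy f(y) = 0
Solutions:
 f(y) = C1*cos(y)


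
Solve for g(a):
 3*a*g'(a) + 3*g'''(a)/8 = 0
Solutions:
 g(a) = C1 + Integral(C2*airyai(-2*a) + C3*airybi(-2*a), a)


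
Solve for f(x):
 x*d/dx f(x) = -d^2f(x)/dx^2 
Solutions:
 f(x) = C1 + C2*erf(sqrt(2)*x/2)


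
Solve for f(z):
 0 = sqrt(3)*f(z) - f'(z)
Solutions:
 f(z) = C1*exp(sqrt(3)*z)


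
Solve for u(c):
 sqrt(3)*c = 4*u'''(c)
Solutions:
 u(c) = C1 + C2*c + C3*c^2 + sqrt(3)*c^4/96


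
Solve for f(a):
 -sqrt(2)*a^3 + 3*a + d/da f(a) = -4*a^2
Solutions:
 f(a) = C1 + sqrt(2)*a^4/4 - 4*a^3/3 - 3*a^2/2


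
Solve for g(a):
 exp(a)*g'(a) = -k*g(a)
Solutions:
 g(a) = C1*exp(k*exp(-a))


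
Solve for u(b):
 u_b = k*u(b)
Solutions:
 u(b) = C1*exp(b*k)


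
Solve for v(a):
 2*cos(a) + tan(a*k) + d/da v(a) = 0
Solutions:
 v(a) = C1 - Piecewise((-log(cos(a*k))/k, Ne(k, 0)), (0, True)) - 2*sin(a)


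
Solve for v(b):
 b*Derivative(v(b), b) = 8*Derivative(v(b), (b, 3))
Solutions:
 v(b) = C1 + Integral(C2*airyai(b/2) + C3*airybi(b/2), b)


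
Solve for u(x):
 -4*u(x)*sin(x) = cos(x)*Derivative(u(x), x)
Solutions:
 u(x) = C1*cos(x)^4


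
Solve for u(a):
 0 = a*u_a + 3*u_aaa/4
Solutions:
 u(a) = C1 + Integral(C2*airyai(-6^(2/3)*a/3) + C3*airybi(-6^(2/3)*a/3), a)


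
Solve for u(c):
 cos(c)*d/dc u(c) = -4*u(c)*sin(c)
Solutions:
 u(c) = C1*cos(c)^4


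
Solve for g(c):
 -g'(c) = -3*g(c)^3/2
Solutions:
 g(c) = -sqrt(-1/(C1 + 3*c))
 g(c) = sqrt(-1/(C1 + 3*c))


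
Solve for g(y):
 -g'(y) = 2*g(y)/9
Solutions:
 g(y) = C1*exp(-2*y/9)


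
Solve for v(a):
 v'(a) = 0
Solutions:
 v(a) = C1


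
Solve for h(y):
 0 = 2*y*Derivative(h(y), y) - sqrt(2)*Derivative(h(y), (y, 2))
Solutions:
 h(y) = C1 + C2*erfi(2^(3/4)*y/2)


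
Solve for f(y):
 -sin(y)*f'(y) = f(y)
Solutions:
 f(y) = C1*sqrt(cos(y) + 1)/sqrt(cos(y) - 1)


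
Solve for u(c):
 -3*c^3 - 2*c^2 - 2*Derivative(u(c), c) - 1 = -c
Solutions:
 u(c) = C1 - 3*c^4/8 - c^3/3 + c^2/4 - c/2


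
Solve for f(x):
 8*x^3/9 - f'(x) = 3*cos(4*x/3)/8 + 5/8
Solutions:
 f(x) = C1 + 2*x^4/9 - 5*x/8 - 9*sin(4*x/3)/32


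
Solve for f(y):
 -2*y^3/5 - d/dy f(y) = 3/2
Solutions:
 f(y) = C1 - y^4/10 - 3*y/2


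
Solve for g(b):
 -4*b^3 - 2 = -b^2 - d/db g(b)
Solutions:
 g(b) = C1 + b^4 - b^3/3 + 2*b


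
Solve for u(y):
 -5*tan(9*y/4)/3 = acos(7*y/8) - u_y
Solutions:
 u(y) = C1 + y*acos(7*y/8) - sqrt(64 - 49*y^2)/7 - 20*log(cos(9*y/4))/27


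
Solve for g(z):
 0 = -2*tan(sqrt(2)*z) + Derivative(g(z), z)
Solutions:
 g(z) = C1 - sqrt(2)*log(cos(sqrt(2)*z))


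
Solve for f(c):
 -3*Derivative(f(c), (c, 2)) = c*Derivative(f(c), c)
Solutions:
 f(c) = C1 + C2*erf(sqrt(6)*c/6)


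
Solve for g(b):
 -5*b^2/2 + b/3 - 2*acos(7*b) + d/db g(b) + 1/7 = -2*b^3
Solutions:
 g(b) = C1 - b^4/2 + 5*b^3/6 - b^2/6 + 2*b*acos(7*b) - b/7 - 2*sqrt(1 - 49*b^2)/7


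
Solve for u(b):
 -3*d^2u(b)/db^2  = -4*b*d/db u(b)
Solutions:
 u(b) = C1 + C2*erfi(sqrt(6)*b/3)


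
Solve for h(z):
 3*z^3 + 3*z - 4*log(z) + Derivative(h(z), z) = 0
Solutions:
 h(z) = C1 - 3*z^4/4 - 3*z^2/2 + 4*z*log(z) - 4*z


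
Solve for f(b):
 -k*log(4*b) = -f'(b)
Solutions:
 f(b) = C1 + b*k*log(b) - b*k + b*k*log(4)


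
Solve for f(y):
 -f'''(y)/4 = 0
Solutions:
 f(y) = C1 + C2*y + C3*y^2


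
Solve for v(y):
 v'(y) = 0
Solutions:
 v(y) = C1


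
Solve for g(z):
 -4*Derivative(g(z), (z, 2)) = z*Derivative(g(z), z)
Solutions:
 g(z) = C1 + C2*erf(sqrt(2)*z/4)


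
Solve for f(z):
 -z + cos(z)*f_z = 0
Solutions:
 f(z) = C1 + Integral(z/cos(z), z)


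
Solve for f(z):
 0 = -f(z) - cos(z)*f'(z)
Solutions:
 f(z) = C1*sqrt(sin(z) - 1)/sqrt(sin(z) + 1)


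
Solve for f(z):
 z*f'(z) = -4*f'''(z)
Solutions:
 f(z) = C1 + Integral(C2*airyai(-2^(1/3)*z/2) + C3*airybi(-2^(1/3)*z/2), z)


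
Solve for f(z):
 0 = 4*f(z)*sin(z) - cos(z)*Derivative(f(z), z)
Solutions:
 f(z) = C1/cos(z)^4


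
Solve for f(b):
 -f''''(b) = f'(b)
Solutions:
 f(b) = C1 + C4*exp(-b) + (C2*sin(sqrt(3)*b/2) + C3*cos(sqrt(3)*b/2))*exp(b/2)


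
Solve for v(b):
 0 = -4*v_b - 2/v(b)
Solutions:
 v(b) = -sqrt(C1 - b)
 v(b) = sqrt(C1 - b)


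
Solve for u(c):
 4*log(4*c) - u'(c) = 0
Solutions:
 u(c) = C1 + 4*c*log(c) - 4*c + c*log(256)


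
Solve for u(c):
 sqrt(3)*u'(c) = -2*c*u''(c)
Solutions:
 u(c) = C1 + C2*c^(1 - sqrt(3)/2)


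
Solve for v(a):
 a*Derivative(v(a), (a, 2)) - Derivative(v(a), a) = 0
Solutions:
 v(a) = C1 + C2*a^2


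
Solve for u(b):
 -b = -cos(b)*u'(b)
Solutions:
 u(b) = C1 + Integral(b/cos(b), b)


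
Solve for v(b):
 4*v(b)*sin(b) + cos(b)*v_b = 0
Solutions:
 v(b) = C1*cos(b)^4


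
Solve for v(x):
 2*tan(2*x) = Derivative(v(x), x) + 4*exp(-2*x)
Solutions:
 v(x) = C1 + log(tan(2*x)^2 + 1)/2 + 2*exp(-2*x)


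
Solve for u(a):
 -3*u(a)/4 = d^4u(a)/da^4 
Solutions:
 u(a) = (C1*sin(3^(1/4)*a/2) + C2*cos(3^(1/4)*a/2))*exp(-3^(1/4)*a/2) + (C3*sin(3^(1/4)*a/2) + C4*cos(3^(1/4)*a/2))*exp(3^(1/4)*a/2)


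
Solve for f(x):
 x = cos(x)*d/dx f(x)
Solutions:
 f(x) = C1 + Integral(x/cos(x), x)


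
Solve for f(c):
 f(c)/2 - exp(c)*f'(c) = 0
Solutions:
 f(c) = C1*exp(-exp(-c)/2)


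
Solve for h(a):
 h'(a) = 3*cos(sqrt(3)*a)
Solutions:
 h(a) = C1 + sqrt(3)*sin(sqrt(3)*a)


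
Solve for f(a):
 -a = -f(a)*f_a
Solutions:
 f(a) = -sqrt(C1 + a^2)
 f(a) = sqrt(C1 + a^2)


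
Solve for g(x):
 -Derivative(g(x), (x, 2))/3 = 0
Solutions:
 g(x) = C1 + C2*x


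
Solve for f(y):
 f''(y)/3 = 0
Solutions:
 f(y) = C1 + C2*y


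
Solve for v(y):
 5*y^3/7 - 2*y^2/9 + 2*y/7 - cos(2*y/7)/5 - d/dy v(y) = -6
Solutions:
 v(y) = C1 + 5*y^4/28 - 2*y^3/27 + y^2/7 + 6*y - 7*sin(2*y/7)/10


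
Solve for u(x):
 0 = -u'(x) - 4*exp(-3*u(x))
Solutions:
 u(x) = log(C1 - 12*x)/3
 u(x) = log((-3^(1/3) - 3^(5/6)*I)*(C1 - 4*x)^(1/3)/2)
 u(x) = log((-3^(1/3) + 3^(5/6)*I)*(C1 - 4*x)^(1/3)/2)


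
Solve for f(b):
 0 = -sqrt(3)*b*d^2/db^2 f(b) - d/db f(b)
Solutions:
 f(b) = C1 + C2*b^(1 - sqrt(3)/3)


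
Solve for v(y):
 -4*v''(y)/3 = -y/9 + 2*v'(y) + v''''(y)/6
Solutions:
 v(y) = C1 + C2*exp(-6^(1/3)*y*(-(27 + sqrt(1113))^(1/3) + 4*6^(1/3)/(27 + sqrt(1113))^(1/3))/6)*sin(2^(1/3)*3^(1/6)*y*(2*2^(1/3)/(27 + sqrt(1113))^(1/3) + 3^(2/3)*(27 + sqrt(1113))^(1/3)/6)) + C3*exp(-6^(1/3)*y*(-(27 + sqrt(1113))^(1/3) + 4*6^(1/3)/(27 + sqrt(1113))^(1/3))/6)*cos(2^(1/3)*3^(1/6)*y*(2*2^(1/3)/(27 + sqrt(1113))^(1/3) + 3^(2/3)*(27 + sqrt(1113))^(1/3)/6)) + C4*exp(6^(1/3)*y*(-(27 + sqrt(1113))^(1/3) + 4*6^(1/3)/(27 + sqrt(1113))^(1/3))/3) + y^2/36 - y/27


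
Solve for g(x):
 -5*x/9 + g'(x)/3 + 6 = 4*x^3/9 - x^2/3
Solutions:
 g(x) = C1 + x^4/3 - x^3/3 + 5*x^2/6 - 18*x


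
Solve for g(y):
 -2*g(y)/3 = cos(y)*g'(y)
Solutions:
 g(y) = C1*(sin(y) - 1)^(1/3)/(sin(y) + 1)^(1/3)


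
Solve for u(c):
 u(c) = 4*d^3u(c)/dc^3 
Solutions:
 u(c) = C3*exp(2^(1/3)*c/2) + (C1*sin(2^(1/3)*sqrt(3)*c/4) + C2*cos(2^(1/3)*sqrt(3)*c/4))*exp(-2^(1/3)*c/4)


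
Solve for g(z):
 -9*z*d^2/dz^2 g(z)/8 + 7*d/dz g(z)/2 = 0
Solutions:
 g(z) = C1 + C2*z^(37/9)
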